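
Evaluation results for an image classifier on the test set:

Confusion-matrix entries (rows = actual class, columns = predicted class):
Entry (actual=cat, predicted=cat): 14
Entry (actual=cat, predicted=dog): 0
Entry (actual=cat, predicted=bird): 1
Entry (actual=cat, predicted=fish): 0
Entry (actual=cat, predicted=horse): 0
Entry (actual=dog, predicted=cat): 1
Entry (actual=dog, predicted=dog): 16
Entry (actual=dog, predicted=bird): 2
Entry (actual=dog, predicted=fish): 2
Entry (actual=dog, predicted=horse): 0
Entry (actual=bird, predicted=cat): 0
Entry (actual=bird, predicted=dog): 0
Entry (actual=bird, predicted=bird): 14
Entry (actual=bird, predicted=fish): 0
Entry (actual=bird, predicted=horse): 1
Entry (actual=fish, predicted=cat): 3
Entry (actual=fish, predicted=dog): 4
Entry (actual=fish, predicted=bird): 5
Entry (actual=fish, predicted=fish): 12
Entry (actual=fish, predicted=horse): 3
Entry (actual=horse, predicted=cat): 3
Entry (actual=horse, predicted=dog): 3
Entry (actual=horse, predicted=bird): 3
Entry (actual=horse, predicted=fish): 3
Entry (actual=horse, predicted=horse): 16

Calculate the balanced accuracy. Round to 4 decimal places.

0.7289

Balanced accuracy = mean of per-class recall.
  cat: recall = 14/15 = 0.93333
  dog: recall = 16/21 = 0.76190
  bird: recall = 14/15 = 0.93333
  fish: recall = 12/27 = 0.44444
  horse: recall = 16/28 = 0.57143
Mean = (0.93333 + 0.76190 + 0.93333 + 0.44444 + 0.57143) / 5 = 0.7289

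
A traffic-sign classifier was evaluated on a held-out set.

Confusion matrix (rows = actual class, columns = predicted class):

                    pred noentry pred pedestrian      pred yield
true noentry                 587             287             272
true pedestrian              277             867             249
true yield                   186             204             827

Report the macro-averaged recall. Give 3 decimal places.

Per-class recall (TP/(TP+FN)):
  noentry: TP=587, FN=287+272=559 → 587/1146 = 0.5122
  pedestrian: TP=867, FN=277+249=526 → 867/1393 = 0.6224
  yield: TP=827, FN=186+204=390 → 827/1217 = 0.6795
Macro-recall = mean = (0.5122 + 0.6224 + 0.6795) / 3 = 0.605

0.605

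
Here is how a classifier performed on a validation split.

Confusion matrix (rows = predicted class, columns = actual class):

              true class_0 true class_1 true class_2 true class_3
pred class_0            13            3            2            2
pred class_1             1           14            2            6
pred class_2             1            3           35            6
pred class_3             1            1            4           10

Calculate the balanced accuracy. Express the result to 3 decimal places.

0.677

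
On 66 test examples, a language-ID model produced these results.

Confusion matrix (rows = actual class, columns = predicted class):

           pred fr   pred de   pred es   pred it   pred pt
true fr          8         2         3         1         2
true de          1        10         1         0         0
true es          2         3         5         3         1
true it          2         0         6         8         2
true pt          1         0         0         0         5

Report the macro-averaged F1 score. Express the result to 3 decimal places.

Per-class F1 score (2·TP/(2·TP+FP+FN)):
  fr: TP=8, FP=1+2+2+1=6, FN=2+3+1+2=8 → 16/30 = 0.5333
  de: TP=10, FP=2+3+0+0=5, FN=1+1+0+0=2 → 20/27 = 0.7407
  es: TP=5, FP=3+1+6+0=10, FN=2+3+3+1=9 → 10/29 = 0.3448
  it: TP=8, FP=1+0+3+0=4, FN=2+0+6+2=10 → 16/30 = 0.5333
  pt: TP=5, FP=2+0+1+2=5, FN=1+0+0+0=1 → 10/16 = 0.6250
Macro-F1 score = mean = (0.5333 + 0.7407 + 0.3448 + 0.5333 + 0.6250) / 5 = 0.555

0.555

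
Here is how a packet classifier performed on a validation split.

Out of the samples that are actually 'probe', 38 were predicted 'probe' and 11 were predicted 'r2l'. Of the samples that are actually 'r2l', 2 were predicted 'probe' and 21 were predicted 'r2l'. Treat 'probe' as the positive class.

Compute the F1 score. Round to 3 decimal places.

0.854

Precision = TP/(TP+FP) = 38/40 = 0.9500
Recall = TP/(TP+FN) = 38/49 = 0.7755
F1 = 2·TP/(2·TP+FP+FN) = 76/89 = 0.854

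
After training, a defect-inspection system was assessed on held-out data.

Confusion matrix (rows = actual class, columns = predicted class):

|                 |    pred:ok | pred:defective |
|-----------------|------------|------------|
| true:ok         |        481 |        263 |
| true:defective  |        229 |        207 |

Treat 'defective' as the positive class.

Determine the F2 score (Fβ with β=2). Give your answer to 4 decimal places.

0.4675

Fβ = (1+β²)·TP / ((1+β²)·TP + β²·FN + FP), with β²=4
= 5·207 / (5·207 + 4·229 + 263) = 0.4675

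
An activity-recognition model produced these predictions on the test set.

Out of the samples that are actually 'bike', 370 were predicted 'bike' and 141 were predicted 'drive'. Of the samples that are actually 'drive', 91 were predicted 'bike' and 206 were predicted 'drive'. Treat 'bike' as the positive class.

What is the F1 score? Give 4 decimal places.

Precision = TP/(TP+FP) = 370/461 = 0.8026
Recall = TP/(TP+FN) = 370/511 = 0.7241
F1 = 2·TP/(2·TP+FP+FN) = 740/972 = 0.7613

0.7613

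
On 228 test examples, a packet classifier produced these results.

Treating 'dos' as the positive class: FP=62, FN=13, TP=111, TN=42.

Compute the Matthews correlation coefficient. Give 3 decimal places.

0.348

MCC = (TP·TN − FP·FN) / √((TP+FP)(TP+FN)(TN+FP)(TN+FN))
Numerator = 111·42 − 62·13 = 3856
Denominator = √(173·124·104·55) = √122705440 = 11077.2488
MCC = 3856 / 11077.2488 = 0.348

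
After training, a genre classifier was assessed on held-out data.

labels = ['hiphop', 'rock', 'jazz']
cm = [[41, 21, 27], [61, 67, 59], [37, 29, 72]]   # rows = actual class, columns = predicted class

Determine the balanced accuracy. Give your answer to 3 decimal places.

0.447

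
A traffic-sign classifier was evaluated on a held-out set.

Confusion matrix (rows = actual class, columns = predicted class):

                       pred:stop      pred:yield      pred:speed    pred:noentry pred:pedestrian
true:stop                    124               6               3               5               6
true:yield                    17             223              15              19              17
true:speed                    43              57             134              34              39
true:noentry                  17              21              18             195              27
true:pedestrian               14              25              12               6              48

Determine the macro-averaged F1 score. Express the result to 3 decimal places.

Per-class F1 score (2·TP/(2·TP+FP+FN)):
  stop: TP=124, FP=17+43+17+14=91, FN=6+3+5+6=20 → 248/359 = 0.6908
  yield: TP=223, FP=6+57+21+25=109, FN=17+15+19+17=68 → 446/623 = 0.7159
  speed: TP=134, FP=3+15+18+12=48, FN=43+57+34+39=173 → 268/489 = 0.5481
  noentry: TP=195, FP=5+19+34+6=64, FN=17+21+18+27=83 → 390/537 = 0.7263
  pedestrian: TP=48, FP=6+17+39+27=89, FN=14+25+12+6=57 → 96/242 = 0.3967
Macro-F1 score = mean = (0.6908 + 0.7159 + 0.5481 + 0.7263 + 0.3967) / 5 = 0.616

0.616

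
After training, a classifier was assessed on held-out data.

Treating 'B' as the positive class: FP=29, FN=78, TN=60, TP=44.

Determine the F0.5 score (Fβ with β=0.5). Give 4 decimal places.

Fβ = (1+β²)·TP / ((1+β²)·TP + β²·FN + FP), with β²=1/4
= 1.25·44 / (1.25·44 + 0.25·78 + 29) = 0.5314

0.5314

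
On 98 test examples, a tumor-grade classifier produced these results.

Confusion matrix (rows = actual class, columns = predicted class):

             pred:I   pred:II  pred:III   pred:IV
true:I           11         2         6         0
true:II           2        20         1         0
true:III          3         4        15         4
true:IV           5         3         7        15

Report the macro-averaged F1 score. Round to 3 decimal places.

Per-class F1 score (2·TP/(2·TP+FP+FN)):
  I: TP=11, FP=2+3+5=10, FN=2+6+0=8 → 22/40 = 0.5500
  II: TP=20, FP=2+4+3=9, FN=2+1+0=3 → 40/52 = 0.7692
  III: TP=15, FP=6+1+7=14, FN=3+4+4=11 → 30/55 = 0.5455
  IV: TP=15, FP=0+0+4=4, FN=5+3+7=15 → 30/49 = 0.6122
Macro-F1 score = mean = (0.5500 + 0.7692 + 0.5455 + 0.6122) / 4 = 0.619

0.619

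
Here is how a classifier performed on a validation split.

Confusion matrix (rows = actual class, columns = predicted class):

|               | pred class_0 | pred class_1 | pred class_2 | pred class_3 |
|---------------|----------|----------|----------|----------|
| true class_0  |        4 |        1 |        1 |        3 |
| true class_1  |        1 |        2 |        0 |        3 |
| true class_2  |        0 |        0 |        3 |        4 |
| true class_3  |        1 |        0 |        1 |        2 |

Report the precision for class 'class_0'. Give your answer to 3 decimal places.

0.667

Take TP from the diagonal, FP from the rest of the 'class_0' prediction marginal, FN from the rest of the 'class_0' actual marginal.
precision = TP/(TP+FP).
class_0: TP=4, FP=1+0+1=2 → 4/6 = 0.6667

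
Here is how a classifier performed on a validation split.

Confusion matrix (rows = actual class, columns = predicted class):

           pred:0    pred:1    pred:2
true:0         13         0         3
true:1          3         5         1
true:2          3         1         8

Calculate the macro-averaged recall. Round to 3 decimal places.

0.678

Per-class recall (TP/(TP+FN)):
  0: TP=13, FN=0+3=3 → 13/16 = 0.8125
  1: TP=5, FN=3+1=4 → 5/9 = 0.5556
  2: TP=8, FN=3+1=4 → 8/12 = 0.6667
Macro-recall = mean = (0.8125 + 0.5556 + 0.6667) / 3 = 0.678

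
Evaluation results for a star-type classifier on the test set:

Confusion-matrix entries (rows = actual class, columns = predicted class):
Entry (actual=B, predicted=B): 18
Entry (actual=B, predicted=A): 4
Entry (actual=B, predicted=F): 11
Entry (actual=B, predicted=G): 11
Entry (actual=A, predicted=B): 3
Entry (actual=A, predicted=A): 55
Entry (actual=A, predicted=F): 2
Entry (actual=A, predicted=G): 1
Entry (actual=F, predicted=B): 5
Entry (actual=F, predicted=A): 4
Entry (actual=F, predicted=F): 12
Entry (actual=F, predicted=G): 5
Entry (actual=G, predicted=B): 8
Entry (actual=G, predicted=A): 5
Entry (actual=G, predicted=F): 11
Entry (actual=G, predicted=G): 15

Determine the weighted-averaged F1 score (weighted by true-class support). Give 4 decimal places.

Per-class F1 score (2·TP/(2·TP+FP+FN)):
  B: TP=18, FP=3+5+8=16, FN=4+11+11=26 → 36/78 = 0.46154
  A: TP=55, FP=4+4+5=13, FN=3+2+1=6 → 110/129 = 0.85271
  F: TP=12, FP=11+2+11=24, FN=5+4+5=14 → 24/62 = 0.38710
  G: TP=15, FP=11+1+5=17, FN=8+5+11=24 → 30/71 = 0.42254
Weighted-F1 score = Σ (supportᵢ/N)·F1 scoreᵢ with N=170: (44/170)·0.46154 + (61/170)·0.85271 + (26/170)·0.38710 + (39/170)·0.42254 = 0.5816

0.5816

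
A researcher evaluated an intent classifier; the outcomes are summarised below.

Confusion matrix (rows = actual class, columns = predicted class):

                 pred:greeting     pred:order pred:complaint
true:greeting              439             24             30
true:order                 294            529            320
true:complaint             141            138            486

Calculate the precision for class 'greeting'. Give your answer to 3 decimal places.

Treat 'greeting' as positive and all other classes as negative.
precision = TP/(TP+FP).
greeting: TP=439, FP=294+141=435 → 439/874 = 0.5023

0.502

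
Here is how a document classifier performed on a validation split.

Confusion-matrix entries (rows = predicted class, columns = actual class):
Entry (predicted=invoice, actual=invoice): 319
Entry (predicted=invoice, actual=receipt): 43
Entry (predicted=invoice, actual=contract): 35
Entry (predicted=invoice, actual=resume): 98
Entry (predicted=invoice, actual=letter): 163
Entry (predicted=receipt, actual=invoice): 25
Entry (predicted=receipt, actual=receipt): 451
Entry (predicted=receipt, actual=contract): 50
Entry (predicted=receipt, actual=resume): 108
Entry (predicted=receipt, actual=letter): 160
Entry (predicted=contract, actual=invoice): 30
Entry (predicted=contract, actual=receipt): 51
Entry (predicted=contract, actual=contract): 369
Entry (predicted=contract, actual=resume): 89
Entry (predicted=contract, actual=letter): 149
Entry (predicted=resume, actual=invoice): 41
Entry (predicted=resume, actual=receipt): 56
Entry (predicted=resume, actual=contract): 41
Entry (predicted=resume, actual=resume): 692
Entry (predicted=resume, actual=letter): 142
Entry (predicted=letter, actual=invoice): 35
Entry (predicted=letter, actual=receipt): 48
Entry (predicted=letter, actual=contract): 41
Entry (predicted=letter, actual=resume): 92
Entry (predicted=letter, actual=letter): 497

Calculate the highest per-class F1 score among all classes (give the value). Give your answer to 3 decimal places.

0.675

Per-class F1 score (2·TP/(2·TP+FP+FN)):
  invoice: TP=319, FP=43+35+98+163=339, FN=25+30+41+35=131 → 638/1108 = 0.5758
  receipt: TP=451, FP=25+50+108+160=343, FN=43+51+56+48=198 → 902/1443 = 0.6251
  contract: TP=369, FP=30+51+89+149=319, FN=35+50+41+41=167 → 738/1224 = 0.6029
  resume: TP=692, FP=41+56+41+142=280, FN=98+108+89+92=387 → 1384/2051 = 0.6748
  letter: TP=497, FP=35+48+41+92=216, FN=163+160+149+142=614 → 994/1824 = 0.5450
Highest is class 'resume' with F1 score = 0.675.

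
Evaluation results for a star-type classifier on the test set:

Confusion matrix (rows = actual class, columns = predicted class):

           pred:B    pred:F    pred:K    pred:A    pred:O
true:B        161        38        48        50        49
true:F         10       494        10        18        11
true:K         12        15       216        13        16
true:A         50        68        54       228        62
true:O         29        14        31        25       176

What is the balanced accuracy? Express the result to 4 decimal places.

Balanced accuracy = mean of per-class recall.
  B: recall = 161/346 = 0.46532
  F: recall = 494/543 = 0.90976
  K: recall = 216/272 = 0.79412
  A: recall = 228/462 = 0.49351
  O: recall = 176/275 = 0.64000
Mean = (0.46532 + 0.90976 + 0.79412 + 0.49351 + 0.64000) / 5 = 0.6605

0.6605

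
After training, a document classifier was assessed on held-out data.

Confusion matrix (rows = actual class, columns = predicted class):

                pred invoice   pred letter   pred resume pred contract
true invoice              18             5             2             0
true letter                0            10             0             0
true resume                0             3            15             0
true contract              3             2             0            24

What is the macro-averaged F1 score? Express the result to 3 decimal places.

Per-class F1 score (2·TP/(2·TP+FP+FN)):
  invoice: TP=18, FP=0+0+3=3, FN=5+2+0=7 → 36/46 = 0.7826
  letter: TP=10, FP=5+3+2=10, FN=0+0+0=0 → 20/30 = 0.6667
  resume: TP=15, FP=2+0+0=2, FN=0+3+0=3 → 30/35 = 0.8571
  contract: TP=24, FP=0+0+0=0, FN=3+2+0=5 → 48/53 = 0.9057
Macro-F1 score = mean = (0.7826 + 0.6667 + 0.8571 + 0.9057) / 4 = 0.803

0.803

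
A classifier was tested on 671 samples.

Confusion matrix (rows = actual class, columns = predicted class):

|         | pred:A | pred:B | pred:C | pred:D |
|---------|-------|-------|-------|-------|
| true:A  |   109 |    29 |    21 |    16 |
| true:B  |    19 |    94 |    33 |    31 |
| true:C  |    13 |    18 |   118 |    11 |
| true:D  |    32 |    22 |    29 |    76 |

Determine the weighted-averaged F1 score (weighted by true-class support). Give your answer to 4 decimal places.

0.5880

Per-class F1 score (2·TP/(2·TP+FP+FN)):
  A: TP=109, FP=19+13+32=64, FN=29+21+16=66 → 218/348 = 0.62644
  B: TP=94, FP=29+18+22=69, FN=19+33+31=83 → 188/340 = 0.55294
  C: TP=118, FP=21+33+29=83, FN=13+18+11=42 → 236/361 = 0.65374
  D: TP=76, FP=16+31+11=58, FN=32+22+29=83 → 152/293 = 0.51877
Weighted-F1 score = Σ (supportᵢ/N)·F1 scoreᵢ with N=671: (175/671)·0.62644 + (177/671)·0.55294 + (160/671)·0.65374 + (159/671)·0.51877 = 0.5880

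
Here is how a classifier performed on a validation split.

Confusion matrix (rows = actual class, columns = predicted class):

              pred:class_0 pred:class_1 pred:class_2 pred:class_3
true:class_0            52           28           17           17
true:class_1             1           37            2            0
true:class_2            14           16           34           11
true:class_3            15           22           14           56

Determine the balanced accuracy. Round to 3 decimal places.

0.589

Balanced accuracy = mean of per-class recall.
  class_0: recall = 52/114 = 0.4561
  class_1: recall = 37/40 = 0.9250
  class_2: recall = 34/75 = 0.4533
  class_3: recall = 56/107 = 0.5234
Mean = (0.4561 + 0.9250 + 0.4533 + 0.5234) / 4 = 0.589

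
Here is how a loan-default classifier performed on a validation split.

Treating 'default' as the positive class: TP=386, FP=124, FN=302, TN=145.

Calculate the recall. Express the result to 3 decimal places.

Recall = TP/(TP+FN) = 386/(386+302) = 386/688 = 0.561

0.561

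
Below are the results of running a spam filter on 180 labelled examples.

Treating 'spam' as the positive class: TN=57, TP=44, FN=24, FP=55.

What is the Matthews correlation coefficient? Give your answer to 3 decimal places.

MCC = (TP·TN − FP·FN) / √((TP+FP)(TP+FN)(TN+FP)(TN+FN))
Numerator = 44·57 − 55·24 = 1188
Denominator = √(99·68·112·81) = √61072704 = 7814.9027
MCC = 1188 / 7814.9027 = 0.152

0.152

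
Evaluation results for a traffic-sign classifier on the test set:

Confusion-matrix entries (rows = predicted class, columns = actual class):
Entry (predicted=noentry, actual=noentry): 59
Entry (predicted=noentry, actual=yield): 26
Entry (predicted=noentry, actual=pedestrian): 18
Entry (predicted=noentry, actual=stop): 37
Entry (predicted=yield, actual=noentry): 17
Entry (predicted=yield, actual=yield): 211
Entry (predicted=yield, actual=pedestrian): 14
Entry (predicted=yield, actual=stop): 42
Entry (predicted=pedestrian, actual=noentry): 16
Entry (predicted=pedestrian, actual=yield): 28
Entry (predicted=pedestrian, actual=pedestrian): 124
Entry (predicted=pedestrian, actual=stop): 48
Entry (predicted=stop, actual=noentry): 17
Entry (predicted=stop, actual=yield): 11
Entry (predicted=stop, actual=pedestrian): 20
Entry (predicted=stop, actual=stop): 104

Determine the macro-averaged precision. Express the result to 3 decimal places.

0.606

Per-class precision (TP/(TP+FP)):
  noentry: TP=59, FP=26+18+37=81 → 59/140 = 0.4214
  yield: TP=211, FP=17+14+42=73 → 211/284 = 0.7430
  pedestrian: TP=124, FP=16+28+48=92 → 124/216 = 0.5741
  stop: TP=104, FP=17+11+20=48 → 104/152 = 0.6842
Macro-precision = mean = (0.4214 + 0.7430 + 0.5741 + 0.6842) / 4 = 0.606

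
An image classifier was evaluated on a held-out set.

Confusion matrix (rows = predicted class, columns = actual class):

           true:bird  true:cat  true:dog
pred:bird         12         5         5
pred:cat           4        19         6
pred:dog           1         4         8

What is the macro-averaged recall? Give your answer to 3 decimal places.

0.602

Per-class recall (TP/(TP+FN)):
  bird: TP=12, FN=4+1=5 → 12/17 = 0.7059
  cat: TP=19, FN=5+4=9 → 19/28 = 0.6786
  dog: TP=8, FN=5+6=11 → 8/19 = 0.4211
Macro-recall = mean = (0.7059 + 0.6786 + 0.4211) / 3 = 0.602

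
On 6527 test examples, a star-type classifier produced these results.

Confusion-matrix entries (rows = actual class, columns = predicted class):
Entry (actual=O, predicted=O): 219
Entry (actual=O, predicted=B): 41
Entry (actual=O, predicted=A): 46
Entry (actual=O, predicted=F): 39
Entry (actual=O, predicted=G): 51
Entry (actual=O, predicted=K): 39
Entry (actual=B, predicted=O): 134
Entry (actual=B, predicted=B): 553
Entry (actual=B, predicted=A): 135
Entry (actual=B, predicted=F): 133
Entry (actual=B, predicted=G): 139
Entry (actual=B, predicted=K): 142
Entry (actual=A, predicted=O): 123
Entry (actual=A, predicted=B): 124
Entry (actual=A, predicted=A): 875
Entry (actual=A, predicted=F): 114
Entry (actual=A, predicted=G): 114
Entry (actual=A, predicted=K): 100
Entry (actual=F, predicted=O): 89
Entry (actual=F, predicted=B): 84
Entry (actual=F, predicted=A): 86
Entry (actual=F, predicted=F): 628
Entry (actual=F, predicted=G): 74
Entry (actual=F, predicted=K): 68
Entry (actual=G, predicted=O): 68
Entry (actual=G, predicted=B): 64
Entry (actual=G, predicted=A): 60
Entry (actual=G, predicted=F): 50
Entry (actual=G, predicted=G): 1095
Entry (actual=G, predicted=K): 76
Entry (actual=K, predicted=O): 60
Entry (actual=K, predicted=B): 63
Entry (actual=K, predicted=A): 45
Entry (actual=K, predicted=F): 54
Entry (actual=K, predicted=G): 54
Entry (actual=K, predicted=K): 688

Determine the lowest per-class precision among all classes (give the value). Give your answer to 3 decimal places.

Per-class precision (TP/(TP+FP)):
  O: TP=219, FP=134+123+89+68+60=474 → 219/693 = 0.3160
  B: TP=553, FP=41+124+84+64+63=376 → 553/929 = 0.5953
  A: TP=875, FP=46+135+86+60+45=372 → 875/1247 = 0.7017
  F: TP=628, FP=39+133+114+50+54=390 → 628/1018 = 0.6169
  G: TP=1095, FP=51+139+114+74+54=432 → 1095/1527 = 0.7171
  K: TP=688, FP=39+142+100+68+76=425 → 688/1113 = 0.6181
Lowest is class 'O' with precision = 0.316.

0.316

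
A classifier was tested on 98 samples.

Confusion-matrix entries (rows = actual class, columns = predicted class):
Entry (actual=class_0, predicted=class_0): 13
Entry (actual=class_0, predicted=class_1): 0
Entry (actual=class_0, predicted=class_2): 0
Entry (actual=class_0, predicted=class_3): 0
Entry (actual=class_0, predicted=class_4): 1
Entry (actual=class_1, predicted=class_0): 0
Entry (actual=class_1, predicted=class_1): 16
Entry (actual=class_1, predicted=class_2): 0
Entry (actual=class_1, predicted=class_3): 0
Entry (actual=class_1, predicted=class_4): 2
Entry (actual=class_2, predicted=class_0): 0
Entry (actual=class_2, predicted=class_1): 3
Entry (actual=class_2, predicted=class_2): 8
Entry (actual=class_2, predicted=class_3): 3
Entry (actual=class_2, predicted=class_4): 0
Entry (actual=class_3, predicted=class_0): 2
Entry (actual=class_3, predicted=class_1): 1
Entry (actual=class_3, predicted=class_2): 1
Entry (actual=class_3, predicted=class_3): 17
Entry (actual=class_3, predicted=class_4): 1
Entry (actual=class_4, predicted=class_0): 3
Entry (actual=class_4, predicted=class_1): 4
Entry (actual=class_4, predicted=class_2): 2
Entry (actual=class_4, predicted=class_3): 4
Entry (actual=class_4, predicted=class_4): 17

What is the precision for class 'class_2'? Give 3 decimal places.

0.727

Take TP from the diagonal, FP from the rest of the 'class_2' prediction marginal, FN from the rest of the 'class_2' actual marginal.
precision = TP/(TP+FP).
class_2: TP=8, FP=0+0+1+2=3 → 8/11 = 0.7273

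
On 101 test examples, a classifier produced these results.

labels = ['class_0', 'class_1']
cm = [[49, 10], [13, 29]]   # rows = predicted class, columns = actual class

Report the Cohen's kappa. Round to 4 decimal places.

0.5264

Observed agreement pₒ = trace/N = 78/101 = 0.77228
Expected agreement pₑ = Σ (rowᵢ·colᵢ)/N² = (62·59 + 39·42)/101² = 0.51916
κ = (pₒ − pₑ)/(1 − pₑ) = (0.77228 − 0.51916)/(1 − 0.51916) = 0.5264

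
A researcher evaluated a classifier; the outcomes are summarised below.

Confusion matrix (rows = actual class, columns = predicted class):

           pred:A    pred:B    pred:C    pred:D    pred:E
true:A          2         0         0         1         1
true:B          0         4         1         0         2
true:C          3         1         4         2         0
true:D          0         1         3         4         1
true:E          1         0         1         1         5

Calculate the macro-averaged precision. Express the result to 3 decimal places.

0.500

Per-class precision (TP/(TP+FP)):
  A: TP=2, FP=0+3+0+1=4 → 2/6 = 0.3333
  B: TP=4, FP=0+1+1+0=2 → 4/6 = 0.6667
  C: TP=4, FP=0+1+3+1=5 → 4/9 = 0.4444
  D: TP=4, FP=1+0+2+1=4 → 4/8 = 0.5000
  E: TP=5, FP=1+2+0+1=4 → 5/9 = 0.5556
Macro-precision = mean = (0.3333 + 0.6667 + 0.4444 + 0.5000 + 0.5556) / 5 = 0.500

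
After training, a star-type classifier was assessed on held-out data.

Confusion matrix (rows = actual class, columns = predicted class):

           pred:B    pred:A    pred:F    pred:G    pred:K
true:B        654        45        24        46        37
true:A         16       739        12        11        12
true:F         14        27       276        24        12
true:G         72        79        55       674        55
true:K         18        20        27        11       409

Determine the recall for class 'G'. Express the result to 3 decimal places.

Treat 'G' as positive and all other classes as negative.
recall = TP/(TP+FN).
G: TP=674, FN=72+79+55+55=261 → 674/935 = 0.7209

0.721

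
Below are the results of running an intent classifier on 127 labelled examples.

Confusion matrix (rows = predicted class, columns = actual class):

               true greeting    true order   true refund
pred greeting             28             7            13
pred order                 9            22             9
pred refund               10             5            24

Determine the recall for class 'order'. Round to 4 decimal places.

0.6471

One-vs-rest for 'order': TP = diagonal; FP = other classes predicted 'order'; FN = 'order' predicted as other.
recall = TP/(TP+FN).
order: TP=22, FN=7+5=12 → 22/34 = 0.64706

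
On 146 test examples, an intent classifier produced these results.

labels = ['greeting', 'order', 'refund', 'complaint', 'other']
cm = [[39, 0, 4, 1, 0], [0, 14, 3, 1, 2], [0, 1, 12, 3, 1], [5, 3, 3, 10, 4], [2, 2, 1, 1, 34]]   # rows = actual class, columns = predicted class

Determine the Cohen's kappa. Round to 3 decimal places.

Observed agreement pₒ = trace/N = 109/146 = 0.7466
Expected agreement pₑ = Σ (rowᵢ·colᵢ)/N² = (44·46 + 20·20 + 17·23 + 25·16 + 40·41)/146² = 0.2278
κ = (pₒ − pₑ)/(1 − pₑ) = (0.7466 − 0.2278)/(1 − 0.2278) = 0.672

0.672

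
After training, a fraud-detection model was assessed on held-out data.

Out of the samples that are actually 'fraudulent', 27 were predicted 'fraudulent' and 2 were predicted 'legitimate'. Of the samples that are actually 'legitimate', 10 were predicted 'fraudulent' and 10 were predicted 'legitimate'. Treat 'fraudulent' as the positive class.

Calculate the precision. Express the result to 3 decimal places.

0.730

Precision = TP/(TP+FP) = 27/(27+10) = 27/37 = 0.730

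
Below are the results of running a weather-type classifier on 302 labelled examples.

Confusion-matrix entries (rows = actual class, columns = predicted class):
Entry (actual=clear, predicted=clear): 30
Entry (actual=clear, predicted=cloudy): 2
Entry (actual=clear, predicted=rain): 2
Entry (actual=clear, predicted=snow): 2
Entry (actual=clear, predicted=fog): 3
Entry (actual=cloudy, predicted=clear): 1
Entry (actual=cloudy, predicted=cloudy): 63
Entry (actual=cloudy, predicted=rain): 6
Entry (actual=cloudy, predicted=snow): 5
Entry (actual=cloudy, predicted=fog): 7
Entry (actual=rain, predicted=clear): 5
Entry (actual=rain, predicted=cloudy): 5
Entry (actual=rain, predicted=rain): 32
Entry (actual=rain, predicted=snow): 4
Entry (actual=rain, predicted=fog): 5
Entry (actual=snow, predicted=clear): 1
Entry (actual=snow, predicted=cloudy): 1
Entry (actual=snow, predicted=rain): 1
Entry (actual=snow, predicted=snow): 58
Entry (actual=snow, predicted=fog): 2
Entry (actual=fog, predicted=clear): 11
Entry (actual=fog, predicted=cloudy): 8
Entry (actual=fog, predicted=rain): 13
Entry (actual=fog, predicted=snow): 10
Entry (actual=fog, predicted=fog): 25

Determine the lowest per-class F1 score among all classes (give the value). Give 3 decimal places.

Per-class F1 score (2·TP/(2·TP+FP+FN)):
  clear: TP=30, FP=1+5+1+11=18, FN=2+2+2+3=9 → 60/87 = 0.6897
  cloudy: TP=63, FP=2+5+1+8=16, FN=1+6+5+7=19 → 126/161 = 0.7826
  rain: TP=32, FP=2+6+1+13=22, FN=5+5+4+5=19 → 64/105 = 0.6095
  snow: TP=58, FP=2+5+4+10=21, FN=1+1+1+2=5 → 116/142 = 0.8169
  fog: TP=25, FP=3+7+5+2=17, FN=11+8+13+10=42 → 50/109 = 0.4587
Lowest is class 'fog' with F1 score = 0.459.

0.459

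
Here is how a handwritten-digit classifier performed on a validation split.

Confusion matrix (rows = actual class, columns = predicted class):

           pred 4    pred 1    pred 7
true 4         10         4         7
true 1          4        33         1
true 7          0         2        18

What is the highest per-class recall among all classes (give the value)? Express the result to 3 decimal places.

0.900

Per-class recall (TP/(TP+FN)):
  4: TP=10, FN=4+7=11 → 10/21 = 0.4762
  1: TP=33, FN=4+1=5 → 33/38 = 0.8684
  7: TP=18, FN=0+2=2 → 18/20 = 0.9000
Highest is class '7' with recall = 0.900.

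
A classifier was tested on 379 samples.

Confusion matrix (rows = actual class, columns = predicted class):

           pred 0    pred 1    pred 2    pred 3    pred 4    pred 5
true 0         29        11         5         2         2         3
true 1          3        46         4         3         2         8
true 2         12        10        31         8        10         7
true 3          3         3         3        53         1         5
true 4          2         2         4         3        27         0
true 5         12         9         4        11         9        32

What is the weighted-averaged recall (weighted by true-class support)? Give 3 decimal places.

0.575

Per-class recall (TP/(TP+FN)):
  0: TP=29, FN=11+5+2+2+3=23 → 29/52 = 0.5577
  1: TP=46, FN=3+4+3+2+8=20 → 46/66 = 0.6970
  2: TP=31, FN=12+10+8+10+7=47 → 31/78 = 0.3974
  3: TP=53, FN=3+3+3+1+5=15 → 53/68 = 0.7794
  4: TP=27, FN=2+2+4+3+0=11 → 27/38 = 0.7105
  5: TP=32, FN=12+9+4+11+9=45 → 32/77 = 0.4156
Weighted-recall = Σ (supportᵢ/N)·recallᵢ with N=379: (52/379)·0.5577 + (66/379)·0.6970 + (78/379)·0.3974 + (68/379)·0.7794 + (38/379)·0.7105 + (77/379)·0.4156 = 0.575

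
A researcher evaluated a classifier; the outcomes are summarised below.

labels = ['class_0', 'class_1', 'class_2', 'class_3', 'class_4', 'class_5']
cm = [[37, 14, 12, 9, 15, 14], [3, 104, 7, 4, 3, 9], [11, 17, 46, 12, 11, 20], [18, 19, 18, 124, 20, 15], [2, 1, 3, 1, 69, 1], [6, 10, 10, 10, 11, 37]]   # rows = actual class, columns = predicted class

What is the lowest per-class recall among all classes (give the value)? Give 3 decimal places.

Per-class recall (TP/(TP+FN)):
  class_0: TP=37, FN=14+12+9+15+14=64 → 37/101 = 0.3663
  class_1: TP=104, FN=3+7+4+3+9=26 → 104/130 = 0.8000
  class_2: TP=46, FN=11+17+12+11+20=71 → 46/117 = 0.3932
  class_3: TP=124, FN=18+19+18+20+15=90 → 124/214 = 0.5794
  class_4: TP=69, FN=2+1+3+1+1=8 → 69/77 = 0.8961
  class_5: TP=37, FN=6+10+10+10+11=47 → 37/84 = 0.4405
Lowest is class 'class_0' with recall = 0.366.

0.366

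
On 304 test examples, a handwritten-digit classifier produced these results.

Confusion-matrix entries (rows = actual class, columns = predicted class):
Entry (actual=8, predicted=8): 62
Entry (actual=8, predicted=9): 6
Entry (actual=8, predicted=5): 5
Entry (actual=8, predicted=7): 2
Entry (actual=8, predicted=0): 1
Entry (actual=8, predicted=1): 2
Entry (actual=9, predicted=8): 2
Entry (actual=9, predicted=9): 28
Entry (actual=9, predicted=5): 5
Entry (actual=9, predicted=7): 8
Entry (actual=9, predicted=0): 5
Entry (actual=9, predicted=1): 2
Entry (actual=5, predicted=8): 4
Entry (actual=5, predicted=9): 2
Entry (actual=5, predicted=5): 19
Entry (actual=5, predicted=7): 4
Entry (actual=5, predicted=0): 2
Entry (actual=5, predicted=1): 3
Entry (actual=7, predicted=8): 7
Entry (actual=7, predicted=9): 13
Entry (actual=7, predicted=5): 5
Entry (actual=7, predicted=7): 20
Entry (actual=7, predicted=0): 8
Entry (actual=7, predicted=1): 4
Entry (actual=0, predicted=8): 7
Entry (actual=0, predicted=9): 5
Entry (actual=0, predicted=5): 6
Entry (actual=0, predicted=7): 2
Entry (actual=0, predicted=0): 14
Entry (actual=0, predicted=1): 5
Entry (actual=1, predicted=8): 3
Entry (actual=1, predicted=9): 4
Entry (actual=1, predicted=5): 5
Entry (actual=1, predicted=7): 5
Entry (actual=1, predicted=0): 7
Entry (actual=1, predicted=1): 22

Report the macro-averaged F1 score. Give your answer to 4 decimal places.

Per-class F1 score (2·TP/(2·TP+FP+FN)):
  8: TP=62, FP=2+4+7+7+3=23, FN=6+5+2+1+2=16 → 124/163 = 0.76074
  9: TP=28, FP=6+2+13+5+4=30, FN=2+5+8+5+2=22 → 56/108 = 0.51852
  5: TP=19, FP=5+5+5+6+5=26, FN=4+2+4+2+3=15 → 38/79 = 0.48101
  7: TP=20, FP=2+8+4+2+5=21, FN=7+13+5+8+4=37 → 40/98 = 0.40816
  0: TP=14, FP=1+5+2+8+7=23, FN=7+5+6+2+5=25 → 28/76 = 0.36842
  1: TP=22, FP=2+2+3+4+5=16, FN=3+4+5+5+7=24 → 44/84 = 0.52381
Macro-F1 score = mean = (0.76074 + 0.51852 + 0.48101 + 0.40816 + 0.36842 + 0.52381) / 6 = 0.5101

0.5101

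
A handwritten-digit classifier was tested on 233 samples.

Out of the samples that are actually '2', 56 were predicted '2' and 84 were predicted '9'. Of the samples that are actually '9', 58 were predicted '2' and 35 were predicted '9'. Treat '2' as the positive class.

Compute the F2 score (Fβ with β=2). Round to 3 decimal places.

0.415

Fβ = (1+β²)·TP / ((1+β²)·TP + β²·FN + FP), with β²=4
= 5·56 / (5·56 + 4·84 + 58) = 0.415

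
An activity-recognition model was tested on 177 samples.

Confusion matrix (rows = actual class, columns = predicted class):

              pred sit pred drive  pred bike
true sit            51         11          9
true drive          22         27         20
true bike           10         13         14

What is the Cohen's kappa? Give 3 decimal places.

0.260

Observed agreement pₒ = trace/N = 92/177 = 0.5198
Expected agreement pₑ = Σ (rowᵢ·colᵢ)/N² = (71·83 + 69·51 + 37·43)/177² = 0.3512
κ = (pₒ − pₑ)/(1 − pₑ) = (0.5198 − 0.3512)/(1 − 0.3512) = 0.260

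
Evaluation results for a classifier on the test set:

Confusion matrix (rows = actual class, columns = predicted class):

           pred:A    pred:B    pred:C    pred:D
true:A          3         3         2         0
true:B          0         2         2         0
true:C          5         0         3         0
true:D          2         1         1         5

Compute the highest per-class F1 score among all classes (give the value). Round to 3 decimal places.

Per-class F1 score (2·TP/(2·TP+FP+FN)):
  A: TP=3, FP=0+5+2=7, FN=3+2+0=5 → 6/18 = 0.3333
  B: TP=2, FP=3+0+1=4, FN=0+2+0=2 → 4/10 = 0.4000
  C: TP=3, FP=2+2+1=5, FN=5+0+0=5 → 6/16 = 0.3750
  D: TP=5, FP=0+0+0=0, FN=2+1+1=4 → 10/14 = 0.7143
Highest is class 'D' with F1 score = 0.714.

0.714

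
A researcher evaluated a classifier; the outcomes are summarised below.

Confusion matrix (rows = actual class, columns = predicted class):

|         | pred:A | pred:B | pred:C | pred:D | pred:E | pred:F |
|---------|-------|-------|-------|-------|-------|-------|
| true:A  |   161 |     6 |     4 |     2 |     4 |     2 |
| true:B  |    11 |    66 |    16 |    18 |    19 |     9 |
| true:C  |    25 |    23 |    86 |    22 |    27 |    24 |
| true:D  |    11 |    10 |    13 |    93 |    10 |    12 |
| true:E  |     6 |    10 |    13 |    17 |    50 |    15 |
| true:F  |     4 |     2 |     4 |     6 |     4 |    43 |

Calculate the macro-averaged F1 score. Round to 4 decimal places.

0.5651

Per-class F1 score (2·TP/(2·TP+FP+FN)):
  A: TP=161, FP=11+25+11+6+4=57, FN=6+4+2+4+2=18 → 322/397 = 0.81108
  B: TP=66, FP=6+23+10+10+2=51, FN=11+16+18+19+9=73 → 132/256 = 0.51563
  C: TP=86, FP=4+16+13+13+4=50, FN=25+23+22+27+24=121 → 172/343 = 0.50146
  D: TP=93, FP=2+18+22+17+6=65, FN=11+10+13+10+12=56 → 186/307 = 0.60586
  E: TP=50, FP=4+19+27+10+4=64, FN=6+10+13+17+15=61 → 100/225 = 0.44444
  F: TP=43, FP=2+9+24+12+15=62, FN=4+2+4+6+4=20 → 86/168 = 0.51190
Macro-F1 score = mean = (0.81108 + 0.51563 + 0.50146 + 0.60586 + 0.44444 + 0.51190) / 6 = 0.5651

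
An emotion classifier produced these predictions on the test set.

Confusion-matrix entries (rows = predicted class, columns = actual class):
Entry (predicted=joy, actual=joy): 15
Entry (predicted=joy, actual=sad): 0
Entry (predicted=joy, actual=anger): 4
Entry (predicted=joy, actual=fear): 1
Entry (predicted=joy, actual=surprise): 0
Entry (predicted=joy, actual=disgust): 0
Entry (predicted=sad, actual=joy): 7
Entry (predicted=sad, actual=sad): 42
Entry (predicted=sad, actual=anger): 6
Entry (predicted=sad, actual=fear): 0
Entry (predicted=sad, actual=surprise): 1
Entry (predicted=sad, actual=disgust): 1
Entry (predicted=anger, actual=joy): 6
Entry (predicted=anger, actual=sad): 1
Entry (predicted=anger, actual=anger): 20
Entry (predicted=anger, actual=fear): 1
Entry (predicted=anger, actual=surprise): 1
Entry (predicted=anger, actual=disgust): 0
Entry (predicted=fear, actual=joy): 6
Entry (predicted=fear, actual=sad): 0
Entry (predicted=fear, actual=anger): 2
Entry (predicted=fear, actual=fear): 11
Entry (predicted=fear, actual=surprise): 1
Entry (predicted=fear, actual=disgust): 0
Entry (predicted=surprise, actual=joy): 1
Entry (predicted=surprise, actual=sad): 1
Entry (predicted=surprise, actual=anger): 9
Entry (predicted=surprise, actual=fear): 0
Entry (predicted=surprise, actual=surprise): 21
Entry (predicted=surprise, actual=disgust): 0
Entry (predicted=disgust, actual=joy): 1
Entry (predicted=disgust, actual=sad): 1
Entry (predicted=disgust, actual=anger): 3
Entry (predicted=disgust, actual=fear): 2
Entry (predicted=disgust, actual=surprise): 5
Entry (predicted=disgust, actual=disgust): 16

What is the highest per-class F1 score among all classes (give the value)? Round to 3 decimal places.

0.824

Per-class F1 score (2·TP/(2·TP+FP+FN)):
  joy: TP=15, FP=0+4+1+0+0=5, FN=7+6+6+1+1=21 → 30/56 = 0.5357
  sad: TP=42, FP=7+6+0+1+1=15, FN=0+1+0+1+1=3 → 84/102 = 0.8235
  anger: TP=20, FP=6+1+1+1+0=9, FN=4+6+2+9+3=24 → 40/73 = 0.5479
  fear: TP=11, FP=6+0+2+1+0=9, FN=1+0+1+0+2=4 → 22/35 = 0.6286
  surprise: TP=21, FP=1+1+9+0+0=11, FN=0+1+1+1+5=8 → 42/61 = 0.6885
  disgust: TP=16, FP=1+1+3+2+5=12, FN=0+1+0+0+0=1 → 32/45 = 0.7111
Highest is class 'sad' with F1 score = 0.824.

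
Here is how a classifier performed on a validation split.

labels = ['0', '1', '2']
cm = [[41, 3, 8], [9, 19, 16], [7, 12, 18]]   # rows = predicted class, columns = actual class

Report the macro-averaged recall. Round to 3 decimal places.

Per-class recall (TP/(TP+FN)):
  0: TP=41, FN=9+7=16 → 41/57 = 0.7193
  1: TP=19, FN=3+12=15 → 19/34 = 0.5588
  2: TP=18, FN=8+16=24 → 18/42 = 0.4286
Macro-recall = mean = (0.7193 + 0.5588 + 0.4286) / 3 = 0.569

0.569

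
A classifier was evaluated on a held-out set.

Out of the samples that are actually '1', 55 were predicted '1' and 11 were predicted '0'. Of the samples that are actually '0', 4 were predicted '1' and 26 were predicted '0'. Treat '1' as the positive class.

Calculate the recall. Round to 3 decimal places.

Recall = TP/(TP+FN) = 55/(55+11) = 55/66 = 0.833

0.833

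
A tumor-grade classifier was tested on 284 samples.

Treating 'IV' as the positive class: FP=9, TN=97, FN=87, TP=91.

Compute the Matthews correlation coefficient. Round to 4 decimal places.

0.4317

MCC = (TP·TN − FP·FN) / √((TP+FP)(TP+FN)(TN+FP)(TN+FN))
Numerator = 91·97 − 9·87 = 8044
Denominator = √(100·178·106·184) = √347171200 = 18632.5307
MCC = 8044 / 18632.5307 = 0.4317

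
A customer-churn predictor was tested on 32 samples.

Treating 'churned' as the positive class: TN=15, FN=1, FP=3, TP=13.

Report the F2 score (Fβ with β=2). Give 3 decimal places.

Fβ = (1+β²)·TP / ((1+β²)·TP + β²·FN + FP), with β²=4
= 5·13 / (5·13 + 4·1 + 3) = 0.903

0.903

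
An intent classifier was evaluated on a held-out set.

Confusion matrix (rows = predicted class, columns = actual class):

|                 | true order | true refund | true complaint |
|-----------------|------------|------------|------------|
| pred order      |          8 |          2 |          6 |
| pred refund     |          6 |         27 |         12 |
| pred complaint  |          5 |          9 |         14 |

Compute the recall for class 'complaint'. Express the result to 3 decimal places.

Take TP from the diagonal, FP from the rest of the 'complaint' prediction marginal, FN from the rest of the 'complaint' actual marginal.
recall = TP/(TP+FN).
complaint: TP=14, FN=6+12=18 → 14/32 = 0.4375

0.438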